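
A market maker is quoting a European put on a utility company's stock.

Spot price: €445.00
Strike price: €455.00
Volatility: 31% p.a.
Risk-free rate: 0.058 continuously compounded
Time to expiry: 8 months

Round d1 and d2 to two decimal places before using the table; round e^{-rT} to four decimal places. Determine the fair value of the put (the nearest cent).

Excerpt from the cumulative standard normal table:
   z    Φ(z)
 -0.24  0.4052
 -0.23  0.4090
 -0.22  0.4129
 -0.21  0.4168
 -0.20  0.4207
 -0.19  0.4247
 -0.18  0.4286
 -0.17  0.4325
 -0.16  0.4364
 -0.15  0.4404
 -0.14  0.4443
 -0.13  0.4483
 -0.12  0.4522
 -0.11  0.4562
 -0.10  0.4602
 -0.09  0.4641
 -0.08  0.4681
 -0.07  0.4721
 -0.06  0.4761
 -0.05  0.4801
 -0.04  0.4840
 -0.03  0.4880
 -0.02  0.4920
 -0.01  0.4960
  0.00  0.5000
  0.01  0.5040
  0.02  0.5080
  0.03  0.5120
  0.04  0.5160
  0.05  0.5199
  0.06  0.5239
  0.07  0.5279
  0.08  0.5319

€40.35

σ√T = 0.31·√0.6667 = 0.2531
ln(S/K) + (r + σ²/2)T = ln(445/455) + (0.058 + 0.31²/2)·0.6667 = -0.0222 + 0.0707 = 0.0485
d₁ = 0.0485 / 0.2531 = 0.1915 → 0.19
d₂ = d₁ − σ√T = 0.1915 − 0.2531 = -0.0616 → -0.06
exp(−rT) = exp(−0.058·0.6667) = 0.9621
N(−d₂) = N(0.06) = 0.5239;  N(−d₁) = N(-0.19) = 0.4247
P = 455·0.9621·0.5239 − 445·0.4247 = 229.3401 − 188.9915 = 40.3486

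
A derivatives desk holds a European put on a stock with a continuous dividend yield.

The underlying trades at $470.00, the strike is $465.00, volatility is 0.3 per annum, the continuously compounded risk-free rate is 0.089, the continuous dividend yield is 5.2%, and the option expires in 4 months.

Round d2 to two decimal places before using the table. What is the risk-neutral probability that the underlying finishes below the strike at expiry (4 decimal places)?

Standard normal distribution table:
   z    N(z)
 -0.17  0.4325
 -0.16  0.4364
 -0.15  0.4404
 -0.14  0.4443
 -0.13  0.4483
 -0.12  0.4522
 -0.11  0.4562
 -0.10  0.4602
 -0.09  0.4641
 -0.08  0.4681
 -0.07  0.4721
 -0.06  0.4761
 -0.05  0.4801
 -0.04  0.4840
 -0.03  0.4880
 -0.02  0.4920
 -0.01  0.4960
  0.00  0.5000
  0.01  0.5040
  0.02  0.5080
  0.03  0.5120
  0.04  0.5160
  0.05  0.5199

σ√T = 0.3 × 0.5774 = 0.1732
d₁ = [ln(470/465) + (0.089 − 0.052 + 0.3²/2)·0.3333] / 0.1732 = [0.0107 + 0.0273] / 0.1732 = 0.2196 which rounds to 0.22
d₂ = d₁ − σ√T = 0.2196 − 0.1732 = 0.0464 which rounds to 0.05
Risk-neutral Pr[S_T < K] = N(−d₂) = N(-0.05) = 0.4801

0.4801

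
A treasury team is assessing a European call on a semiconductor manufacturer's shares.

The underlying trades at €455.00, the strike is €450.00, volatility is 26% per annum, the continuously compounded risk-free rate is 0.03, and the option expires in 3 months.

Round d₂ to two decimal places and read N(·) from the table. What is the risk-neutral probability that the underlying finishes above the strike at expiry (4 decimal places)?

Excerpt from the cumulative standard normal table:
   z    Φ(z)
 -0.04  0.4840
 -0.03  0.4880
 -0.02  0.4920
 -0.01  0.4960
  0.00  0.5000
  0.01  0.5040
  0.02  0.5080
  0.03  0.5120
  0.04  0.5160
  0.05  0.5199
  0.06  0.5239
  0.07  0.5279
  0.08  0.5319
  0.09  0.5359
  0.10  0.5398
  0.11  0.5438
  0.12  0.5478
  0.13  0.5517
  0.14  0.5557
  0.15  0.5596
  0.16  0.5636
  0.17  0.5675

T = 0.25;  σ√T = 0.1300
d₁ = [ln(455/450) + (0.03 + ½·0.26²)·0.25] / (σ√T) = (0.0110 + 0.0159) / 0.1300 = 0.2077 → 0.21
d₂ = 0.2077 − 0.1300 = 0.0777 → 0.08
Risk-neutral Pr[S_T > K] = N(d₂) = N(0.08) = 0.5319

0.5319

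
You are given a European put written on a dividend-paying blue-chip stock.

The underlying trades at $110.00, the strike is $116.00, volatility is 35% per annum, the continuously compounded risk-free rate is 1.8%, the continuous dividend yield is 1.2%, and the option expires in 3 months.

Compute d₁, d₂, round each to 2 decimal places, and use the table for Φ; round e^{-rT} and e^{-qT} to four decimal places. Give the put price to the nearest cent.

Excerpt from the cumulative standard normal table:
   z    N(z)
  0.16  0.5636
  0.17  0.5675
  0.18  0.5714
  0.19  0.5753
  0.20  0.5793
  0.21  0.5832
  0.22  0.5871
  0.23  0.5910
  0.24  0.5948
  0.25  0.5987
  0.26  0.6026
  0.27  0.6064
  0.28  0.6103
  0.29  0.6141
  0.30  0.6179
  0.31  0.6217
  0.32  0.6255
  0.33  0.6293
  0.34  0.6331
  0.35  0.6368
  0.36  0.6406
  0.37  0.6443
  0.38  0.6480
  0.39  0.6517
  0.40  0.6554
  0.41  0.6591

T = 0.25;  σ√T = 0.1750
d₁ = [ln(110/116) + (0.018 − 0.012 + ½·0.35²)·0.25] / (σ√T) = (-0.0531 + 0.0168) / 0.1750 = -0.2074 which rounds to -0.21
d₂ = -0.2074 − 0.1750 = -0.3824 which rounds to -0.38
exp(−qT) = exp(−0.012·0.25) = 0.9970;  exp(−rT) = exp(−0.018·0.25) = 0.9955
N(−d₂) = N(0.38) = 0.6480;  N(−d₁) = N(0.21) = 0.5832
P = 116·0.9955·0.6480 − 110·0.9970·0.5832 = 74.8297 − 63.9595 = 10.8702

$10.87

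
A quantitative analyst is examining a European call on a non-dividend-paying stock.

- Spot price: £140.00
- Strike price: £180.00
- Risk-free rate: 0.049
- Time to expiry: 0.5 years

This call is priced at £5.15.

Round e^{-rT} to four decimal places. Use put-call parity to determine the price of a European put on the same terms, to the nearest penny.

£40.79

exp(−rT) = exp(−0.049·0.5) = 0.9758
Put-call parity: C − P = S − K·e^(−rT) = 140 − 180·0.9758 = 140 − 175.6440 = -35.6440
P = C − (C − P) = 5.15 − (-35.6440) = 40.7940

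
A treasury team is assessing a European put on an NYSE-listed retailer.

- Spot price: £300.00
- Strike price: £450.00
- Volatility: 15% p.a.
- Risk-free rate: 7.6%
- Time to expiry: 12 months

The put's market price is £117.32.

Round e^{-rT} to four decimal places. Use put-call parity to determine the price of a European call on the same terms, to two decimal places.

£0.26

exp(−rT) = exp(−0.076·1) = 0.9268
Put-call parity: C − P = S − K·e^(−rT) = 300 − 450·0.9268 = 300 − 417.0600 = -117.0600
C = P + (C − P) = 117.32 + (-117.0600) = 0.2600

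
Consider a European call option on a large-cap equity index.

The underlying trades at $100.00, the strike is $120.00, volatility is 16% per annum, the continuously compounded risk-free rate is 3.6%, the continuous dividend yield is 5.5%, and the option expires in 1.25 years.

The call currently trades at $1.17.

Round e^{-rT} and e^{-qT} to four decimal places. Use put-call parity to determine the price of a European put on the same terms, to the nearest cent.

$22.53

e^(−qT) = e^(−0.055·1.25) = 0.9336;  e^(−rT) = e^(−0.036·1.25) = 0.9560
Put-call parity: C − P = S·e^(−qT) − K·e^(−rT) = 100·0.9336 − 120·0.9560 = 93.3600 − 114.7200 = -21.3600
P = C − (C − P) = 1.17 − (-21.3600) = 22.5300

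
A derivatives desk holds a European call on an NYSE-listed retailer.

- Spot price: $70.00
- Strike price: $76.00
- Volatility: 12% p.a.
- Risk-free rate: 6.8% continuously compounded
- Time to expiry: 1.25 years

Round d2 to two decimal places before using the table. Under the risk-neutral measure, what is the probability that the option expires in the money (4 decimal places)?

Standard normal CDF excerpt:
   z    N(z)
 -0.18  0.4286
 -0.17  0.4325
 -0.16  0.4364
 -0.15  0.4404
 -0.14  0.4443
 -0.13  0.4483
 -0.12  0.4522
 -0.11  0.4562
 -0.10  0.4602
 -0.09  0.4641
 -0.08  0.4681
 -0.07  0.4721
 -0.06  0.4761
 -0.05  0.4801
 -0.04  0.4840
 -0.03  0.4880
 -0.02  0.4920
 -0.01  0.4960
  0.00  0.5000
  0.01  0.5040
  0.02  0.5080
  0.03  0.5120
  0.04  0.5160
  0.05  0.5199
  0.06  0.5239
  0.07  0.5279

T = 1.25;  σ√T = 0.1342
d₁ = [ln(70/76) + (0.068 + ½·0.12²)·1.25] / (σ√T) = (-0.0822 + 0.0940) / 0.1342 = 0.0877 → 0.09
d₂ = 0.0877 − 0.1342 = -0.0465 → -0.05
Risk-neutral Pr[S_T > K] = N(d₂) = N(-0.05) = 0.4801

0.4801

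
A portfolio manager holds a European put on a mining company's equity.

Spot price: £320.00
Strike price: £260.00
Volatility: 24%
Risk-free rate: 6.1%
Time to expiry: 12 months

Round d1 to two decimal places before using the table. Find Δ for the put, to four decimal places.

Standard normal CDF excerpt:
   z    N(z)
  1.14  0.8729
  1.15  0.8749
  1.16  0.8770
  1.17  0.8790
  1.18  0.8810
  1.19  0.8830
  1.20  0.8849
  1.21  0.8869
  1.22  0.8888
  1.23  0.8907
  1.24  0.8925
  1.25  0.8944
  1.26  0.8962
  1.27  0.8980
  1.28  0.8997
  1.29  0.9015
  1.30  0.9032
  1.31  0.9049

-0.1075

T = 1;  σ√T = 0.2400
d₁ = [ln(320/260) + (0.061 + 0.24²/2)·1] / 0.2400 = [0.2076 + 0.0898] / 0.2400 = 1.2393 → 1.24
N(d₁) = N(1.24) = 0.8925
Δ_put = N(d₁) − 1 = 0.8925 − 1 = -0.1075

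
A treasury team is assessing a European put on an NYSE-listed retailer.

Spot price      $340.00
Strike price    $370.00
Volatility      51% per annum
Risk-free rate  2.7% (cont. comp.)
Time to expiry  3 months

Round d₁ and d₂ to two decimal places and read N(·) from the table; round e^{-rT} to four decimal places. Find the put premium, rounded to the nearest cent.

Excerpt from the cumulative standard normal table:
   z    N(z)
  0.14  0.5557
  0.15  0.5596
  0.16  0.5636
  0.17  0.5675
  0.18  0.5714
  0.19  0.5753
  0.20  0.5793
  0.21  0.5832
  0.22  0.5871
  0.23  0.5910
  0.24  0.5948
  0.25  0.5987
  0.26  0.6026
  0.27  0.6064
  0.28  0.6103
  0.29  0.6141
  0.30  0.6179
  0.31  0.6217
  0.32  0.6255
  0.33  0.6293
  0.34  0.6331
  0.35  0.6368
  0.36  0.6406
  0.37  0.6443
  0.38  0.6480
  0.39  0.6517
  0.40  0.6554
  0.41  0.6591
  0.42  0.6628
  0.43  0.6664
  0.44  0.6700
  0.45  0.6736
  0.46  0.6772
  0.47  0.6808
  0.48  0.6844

$50.64

σ√T = 0.51 × 0.5000 = 0.2550
ln(S/K) + (r + σ²/2)T = ln(340/370) + (0.027 + 0.51²/2)·0.25 = -0.0846 + 0.0393 = -0.0453
d₁ = -0.0453 / 0.2550 = -0.1776 ≈ -0.18
d₂ = d₁ − σ√T = -0.1776 − 0.2550 = -0.4326 ≈ -0.43
exp(−rT) = exp(−0.027·0.25) = 0.9933
N(−d₂) = N(0.43) = 0.6664;  N(−d₁) = N(0.18) = 0.5714
P = 370·0.9933·0.6664 − 340·0.5714 = 244.9160 − 194.2760 = 50.6400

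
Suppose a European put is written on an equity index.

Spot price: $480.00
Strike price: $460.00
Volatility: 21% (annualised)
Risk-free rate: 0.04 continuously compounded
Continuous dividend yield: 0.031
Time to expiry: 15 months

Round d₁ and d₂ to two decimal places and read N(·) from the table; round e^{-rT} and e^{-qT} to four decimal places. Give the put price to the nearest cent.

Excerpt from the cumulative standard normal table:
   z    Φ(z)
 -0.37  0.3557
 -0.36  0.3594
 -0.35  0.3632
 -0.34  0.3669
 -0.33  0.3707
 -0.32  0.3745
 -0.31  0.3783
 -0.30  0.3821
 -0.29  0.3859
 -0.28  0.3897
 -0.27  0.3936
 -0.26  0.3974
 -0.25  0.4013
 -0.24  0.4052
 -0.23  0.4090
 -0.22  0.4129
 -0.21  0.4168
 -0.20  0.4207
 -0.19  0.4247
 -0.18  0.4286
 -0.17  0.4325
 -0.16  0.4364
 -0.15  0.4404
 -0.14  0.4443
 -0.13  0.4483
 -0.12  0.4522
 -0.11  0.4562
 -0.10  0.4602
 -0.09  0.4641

σ√T = 0.21·√1.25 = 0.2348
d₁ = [ln(480/460) + (0.04 − 0.031 + 0.21²/2)·1.25] / 0.2348 = [0.0426 + 0.0388] / 0.2348 = 0.3466 → 0.35
d₂ = d₁ − σ√T = 0.3466 − 0.2348 = 0.1118 → 0.11
e^(−qT) = e^(−0.031·1.25) = 0.9620;  e^(−rT) = e^(−0.04·1.25) = 0.9512
N(−d₂) = N(-0.11) = 0.4562;  N(−d₁) = N(-0.35) = 0.3632
P = 460·0.9512·0.4562 − 480·0.9620·0.3632 = 199.6112 − 167.7112 = 31.9000

$31.90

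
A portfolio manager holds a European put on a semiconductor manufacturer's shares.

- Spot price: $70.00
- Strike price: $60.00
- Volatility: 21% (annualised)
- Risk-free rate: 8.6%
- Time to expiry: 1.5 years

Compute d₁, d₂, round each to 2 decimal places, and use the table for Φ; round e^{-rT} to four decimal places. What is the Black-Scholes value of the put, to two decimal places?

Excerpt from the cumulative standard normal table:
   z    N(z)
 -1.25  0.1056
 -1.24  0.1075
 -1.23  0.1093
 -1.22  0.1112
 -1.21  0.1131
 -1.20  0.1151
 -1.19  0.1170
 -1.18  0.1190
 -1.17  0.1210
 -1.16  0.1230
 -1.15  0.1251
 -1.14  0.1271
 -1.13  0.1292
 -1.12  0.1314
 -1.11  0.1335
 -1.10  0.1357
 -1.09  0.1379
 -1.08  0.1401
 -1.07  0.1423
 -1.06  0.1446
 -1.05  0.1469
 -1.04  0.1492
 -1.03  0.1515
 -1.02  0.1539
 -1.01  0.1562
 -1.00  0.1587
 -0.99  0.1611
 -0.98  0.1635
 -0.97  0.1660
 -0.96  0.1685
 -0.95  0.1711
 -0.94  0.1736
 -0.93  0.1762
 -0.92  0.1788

$1.10

T = 1.5;  σ√T = 0.2572
d₁ = [ln(70/60) + (0.086 + 0.21²/2)·1.5] / 0.2572 = [0.1542 + 0.1621] / 0.2572 = 1.2295 ≈ 1.23
d₂ = d₁ − σ√T = 1.2295 − 0.2572 = 0.9723 ≈ 0.97
exp(−rT) = exp(−0.086·1.5) = 0.8790
N(−d₂) = N(-0.97) = 0.1660;  N(−d₁) = N(-1.23) = 0.1093
P = 60·0.8790·0.1660 − 70·0.1093 = 8.7548 − 7.6510 = 1.1038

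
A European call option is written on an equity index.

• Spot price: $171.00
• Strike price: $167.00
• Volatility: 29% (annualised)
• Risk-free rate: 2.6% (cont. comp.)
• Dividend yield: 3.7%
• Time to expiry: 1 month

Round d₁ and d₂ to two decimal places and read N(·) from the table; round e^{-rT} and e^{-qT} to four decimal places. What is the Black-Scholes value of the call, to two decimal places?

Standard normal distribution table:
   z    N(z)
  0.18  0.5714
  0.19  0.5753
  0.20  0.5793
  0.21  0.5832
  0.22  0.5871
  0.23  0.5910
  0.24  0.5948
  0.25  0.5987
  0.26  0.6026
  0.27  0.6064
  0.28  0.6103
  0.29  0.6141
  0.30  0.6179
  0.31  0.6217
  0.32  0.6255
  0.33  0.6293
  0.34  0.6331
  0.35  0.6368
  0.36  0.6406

$7.50

σ√T = 0.29·√0.08333 = 0.0837
ln(S/K) + (r − q + σ²/2)T = ln(171/167) + (0.026 − 0.037 + 0.29²/2)·0.08333 = 0.0237 + 0.0026 = 0.0263
d₁ = 0.0263 / 0.0837 = 0.3136 → 0.31
d₂ = d₁ − σ√T = 0.3136 − 0.0837 = 0.2299 → 0.23
e^(−qT) = e^(−0.037·0.08333) = 0.9969;  e^(−rT) = e^(−0.026·0.08333) = 0.9978
C = 171·0.9969·N(0.31) − 167·0.9978·N(0.23) = 171·0.9969·0.6217 − 167·0.9978·0.5910 = 105.9811 − 98.4799 = 7.5013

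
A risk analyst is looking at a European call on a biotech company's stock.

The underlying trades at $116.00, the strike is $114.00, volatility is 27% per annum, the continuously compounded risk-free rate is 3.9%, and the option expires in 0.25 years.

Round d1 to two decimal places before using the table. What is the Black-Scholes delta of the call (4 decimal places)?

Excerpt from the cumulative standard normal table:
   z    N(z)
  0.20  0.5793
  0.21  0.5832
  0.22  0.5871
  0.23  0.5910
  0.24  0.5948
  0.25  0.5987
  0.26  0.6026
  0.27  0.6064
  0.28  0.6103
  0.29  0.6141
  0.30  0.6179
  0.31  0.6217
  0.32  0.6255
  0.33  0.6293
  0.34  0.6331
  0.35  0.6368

0.6064

σ√T = 0.27 × 0.5000 = 0.1350
d₁ = [ln(116/114) + (0.039 + 0.27²/2)·0.25] / 0.1350 = [0.0174 + 0.0189] / 0.1350 = 0.2685 → 0.27
N(d₁) = N(0.27) = 0.6064
Δ_call = N(d₁) = 0.6064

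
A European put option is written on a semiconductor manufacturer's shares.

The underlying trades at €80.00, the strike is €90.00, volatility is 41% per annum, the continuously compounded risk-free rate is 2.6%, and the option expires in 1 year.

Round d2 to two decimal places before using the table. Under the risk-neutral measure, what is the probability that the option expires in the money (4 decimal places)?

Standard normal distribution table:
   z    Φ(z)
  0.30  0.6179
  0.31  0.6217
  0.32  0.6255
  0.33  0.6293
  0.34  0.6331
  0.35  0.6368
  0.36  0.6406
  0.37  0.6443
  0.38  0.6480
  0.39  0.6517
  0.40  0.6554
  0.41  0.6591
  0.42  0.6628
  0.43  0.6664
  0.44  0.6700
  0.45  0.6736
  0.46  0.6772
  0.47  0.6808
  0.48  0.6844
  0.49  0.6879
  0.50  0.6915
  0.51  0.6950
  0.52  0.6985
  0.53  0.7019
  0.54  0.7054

0.6664

σ√T = 0.41·√1 = 0.4100
d₁ = [ln(80/90) + (0.026 + ½·0.41²)·1] / (σ√T) = (-0.1178 + 0.1100) / 0.4100 = -0.0189 ≈ -0.02
d₂ = -0.0189 − 0.4100 = -0.4289 ≈ -0.43
Pr(exercise) under Q = N(−d₂) = N(0.43) = 0.6664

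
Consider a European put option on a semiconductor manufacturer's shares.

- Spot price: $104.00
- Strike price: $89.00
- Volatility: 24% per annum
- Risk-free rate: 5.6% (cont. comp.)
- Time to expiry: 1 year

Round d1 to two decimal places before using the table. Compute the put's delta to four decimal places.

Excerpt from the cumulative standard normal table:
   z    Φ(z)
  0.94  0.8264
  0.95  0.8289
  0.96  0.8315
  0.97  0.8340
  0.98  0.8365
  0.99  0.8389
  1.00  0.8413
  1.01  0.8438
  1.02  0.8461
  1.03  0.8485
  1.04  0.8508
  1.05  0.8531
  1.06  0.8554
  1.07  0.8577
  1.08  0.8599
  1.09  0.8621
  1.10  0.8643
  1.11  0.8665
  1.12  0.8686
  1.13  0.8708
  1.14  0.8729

σ√T = 0.24·√1 = 0.2400
d₁ = [ln(104/89) + (0.056 + 0.24²/2)·1] / 0.2400 = [0.1558 + 0.0848] / 0.2400 = 1.0023 ≈ 1.00
N(d₁) = N(1.00) = 0.8413
Δ_put = N(d₁) − 1 = 0.8413 − 1 = -0.1587

-0.1587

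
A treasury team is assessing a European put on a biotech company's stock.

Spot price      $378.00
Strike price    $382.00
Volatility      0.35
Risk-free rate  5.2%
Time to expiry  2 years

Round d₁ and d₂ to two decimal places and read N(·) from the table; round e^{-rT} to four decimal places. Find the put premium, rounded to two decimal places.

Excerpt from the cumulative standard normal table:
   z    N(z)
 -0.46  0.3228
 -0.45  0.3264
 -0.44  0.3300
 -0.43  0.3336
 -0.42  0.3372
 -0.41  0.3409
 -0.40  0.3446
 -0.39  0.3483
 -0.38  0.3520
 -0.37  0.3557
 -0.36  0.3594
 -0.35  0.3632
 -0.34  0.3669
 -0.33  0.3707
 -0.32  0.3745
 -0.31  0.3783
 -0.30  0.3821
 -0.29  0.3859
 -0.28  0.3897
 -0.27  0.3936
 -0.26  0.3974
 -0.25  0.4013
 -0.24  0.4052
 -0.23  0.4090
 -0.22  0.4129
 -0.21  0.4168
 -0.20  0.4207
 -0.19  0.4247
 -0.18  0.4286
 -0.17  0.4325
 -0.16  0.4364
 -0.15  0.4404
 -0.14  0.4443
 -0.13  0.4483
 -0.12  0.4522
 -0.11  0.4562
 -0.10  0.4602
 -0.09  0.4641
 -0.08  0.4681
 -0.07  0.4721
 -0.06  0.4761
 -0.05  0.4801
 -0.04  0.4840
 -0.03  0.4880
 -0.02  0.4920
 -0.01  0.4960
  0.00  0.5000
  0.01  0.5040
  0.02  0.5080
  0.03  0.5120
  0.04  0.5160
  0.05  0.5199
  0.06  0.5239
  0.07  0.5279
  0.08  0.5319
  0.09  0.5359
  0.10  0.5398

$55.62

T = 2;  σ√T = 0.4950
ln(S/K) + (r + σ²/2)T = ln(378/382) + (0.052 + 0.35²/2)·2 = -0.0105 + 0.2265 = 0.2160
d₁ = 0.2160 / 0.4950 = 0.4363 which rounds to 0.44
d₂ = d₁ − σ√T = 0.4363 − 0.4950 = -0.0586 which rounds to -0.06
exp(−rT) = exp(−0.052·2) = 0.9012
N(−d₂) = N(0.06) = 0.5239;  N(−d₁) = N(-0.44) = 0.3300
P = 382·0.9012·0.5239 − 378·0.3300 = 180.3570 − 124.7400 = 55.6170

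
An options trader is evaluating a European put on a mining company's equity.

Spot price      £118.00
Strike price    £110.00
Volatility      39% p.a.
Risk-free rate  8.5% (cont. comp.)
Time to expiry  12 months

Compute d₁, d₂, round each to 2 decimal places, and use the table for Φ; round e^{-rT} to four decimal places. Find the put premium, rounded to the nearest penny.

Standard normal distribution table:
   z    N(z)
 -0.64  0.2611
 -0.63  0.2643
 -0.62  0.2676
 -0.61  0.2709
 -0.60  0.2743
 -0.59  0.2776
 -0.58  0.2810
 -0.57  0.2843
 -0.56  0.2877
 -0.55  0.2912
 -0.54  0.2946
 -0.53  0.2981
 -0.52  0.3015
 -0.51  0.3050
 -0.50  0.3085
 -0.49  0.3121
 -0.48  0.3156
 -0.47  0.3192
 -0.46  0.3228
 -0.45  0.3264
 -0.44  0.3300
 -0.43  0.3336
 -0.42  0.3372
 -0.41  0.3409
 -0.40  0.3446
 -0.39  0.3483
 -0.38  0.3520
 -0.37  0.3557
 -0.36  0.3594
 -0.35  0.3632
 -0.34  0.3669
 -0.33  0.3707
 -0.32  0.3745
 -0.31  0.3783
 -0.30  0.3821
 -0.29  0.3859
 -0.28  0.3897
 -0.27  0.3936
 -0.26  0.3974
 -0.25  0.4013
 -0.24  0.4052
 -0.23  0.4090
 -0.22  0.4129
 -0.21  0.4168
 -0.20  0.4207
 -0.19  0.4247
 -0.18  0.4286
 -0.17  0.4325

£9.75

σ√T = 0.39·√1 = 0.3900
d₁ = [ln(118/110) + (0.085 + 0.39²/2)·1] / 0.3900 = [0.0702 + 0.1611] / 0.3900 = 0.5930 → 0.59
d₂ = d₁ − σ√T = 0.5930 − 0.3900 = 0.2030 → 0.20
exp(−rT) = exp(−0.085·1) = 0.9185
N(−d₂) = N(-0.20) = 0.4207;  N(−d₁) = N(-0.59) = 0.2776
P = 110·0.9185·0.4207 − 118·0.2776 = 42.5054 − 32.7568 = 9.7486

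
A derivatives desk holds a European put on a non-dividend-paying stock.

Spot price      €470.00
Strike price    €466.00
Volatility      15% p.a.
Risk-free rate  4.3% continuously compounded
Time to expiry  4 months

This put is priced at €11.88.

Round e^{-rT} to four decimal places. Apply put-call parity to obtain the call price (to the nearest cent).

€22.50

exp(−rT) = exp(−0.043·0.3333) = 0.9858
Put-call parity: C − P = S − K·e^(−rT) = 470 − 466·0.9858 = 470 − 459.3828 = 10.6172
C = P + (C − P) = 11.88 + (10.6172) = 22.4972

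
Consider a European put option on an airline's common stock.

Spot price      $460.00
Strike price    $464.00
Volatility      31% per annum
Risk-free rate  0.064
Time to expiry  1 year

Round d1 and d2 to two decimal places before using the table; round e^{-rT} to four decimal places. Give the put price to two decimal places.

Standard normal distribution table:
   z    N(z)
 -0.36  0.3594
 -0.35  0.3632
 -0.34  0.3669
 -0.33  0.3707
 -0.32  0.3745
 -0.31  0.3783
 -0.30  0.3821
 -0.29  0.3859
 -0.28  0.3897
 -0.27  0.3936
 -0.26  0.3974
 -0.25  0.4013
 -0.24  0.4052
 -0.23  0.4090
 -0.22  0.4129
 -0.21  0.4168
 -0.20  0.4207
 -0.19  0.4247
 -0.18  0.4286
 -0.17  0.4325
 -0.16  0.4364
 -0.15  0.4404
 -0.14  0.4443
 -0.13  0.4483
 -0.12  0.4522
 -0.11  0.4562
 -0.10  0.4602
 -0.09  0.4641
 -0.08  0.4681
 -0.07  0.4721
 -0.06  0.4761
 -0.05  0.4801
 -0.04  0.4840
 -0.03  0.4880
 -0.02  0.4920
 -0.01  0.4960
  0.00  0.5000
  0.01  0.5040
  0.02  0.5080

$43.61

σ√T = 0.31 × 1.0000 = 0.3100
d₁ = [ln(460/464) + (0.064 + 0.31²/2)·1] / 0.3100 = [-0.0087 + 0.1121] / 0.3100 = 0.3335 → 0.33
d₂ = d₁ − σ√T = 0.3335 − 0.3100 = 0.0235 → 0.02
e^(−rT) = e^(−0.064·1) = 0.9380
N(−d₂) = N(-0.02) = 0.4920;  N(−d₁) = N(-0.33) = 0.3707
P = 464·0.9380·0.4920 − 460·0.3707 = 214.1341 − 170.5220 = 43.6121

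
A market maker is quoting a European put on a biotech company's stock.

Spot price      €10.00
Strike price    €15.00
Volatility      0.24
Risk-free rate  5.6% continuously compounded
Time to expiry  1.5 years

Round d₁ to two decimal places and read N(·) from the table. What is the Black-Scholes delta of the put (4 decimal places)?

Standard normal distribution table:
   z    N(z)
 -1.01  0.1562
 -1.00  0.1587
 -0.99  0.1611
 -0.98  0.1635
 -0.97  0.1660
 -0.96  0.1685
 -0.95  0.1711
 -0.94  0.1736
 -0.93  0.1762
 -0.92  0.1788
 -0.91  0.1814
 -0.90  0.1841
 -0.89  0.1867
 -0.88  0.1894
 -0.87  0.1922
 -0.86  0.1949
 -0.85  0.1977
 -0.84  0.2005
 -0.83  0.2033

-0.8289

σ√T = 0.24·√1.5 = 0.2939
d₁ = [ln(10/15) + (0.056 + 0.24²/2)·1.5] / 0.2939 = [-0.4055 + 0.1272] / 0.2939 = -0.9467 ≈ -0.95
N(d₁) = N(-0.95) = 0.1711
Δ_put = N(d₁) − 1 = 0.1711 − 1 = -0.8289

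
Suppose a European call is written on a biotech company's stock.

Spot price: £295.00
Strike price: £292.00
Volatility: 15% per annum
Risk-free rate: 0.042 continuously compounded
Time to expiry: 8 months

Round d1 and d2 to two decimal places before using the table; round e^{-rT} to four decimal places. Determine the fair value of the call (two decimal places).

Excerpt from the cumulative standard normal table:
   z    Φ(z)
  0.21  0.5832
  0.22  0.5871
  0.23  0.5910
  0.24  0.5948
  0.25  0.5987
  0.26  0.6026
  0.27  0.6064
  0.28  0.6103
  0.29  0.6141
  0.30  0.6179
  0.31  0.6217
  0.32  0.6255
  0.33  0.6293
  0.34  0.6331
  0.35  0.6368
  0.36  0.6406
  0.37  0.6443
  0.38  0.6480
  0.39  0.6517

£20.07

T = 0.6667;  σ√T = 0.1225
ln(S/K) + (r + σ²/2)T = ln(295/292) + (0.042 + 0.15²/2)·0.6667 = 0.0102 + 0.0355 = 0.0457
d₁ = 0.0457 / 0.1225 = 0.3733 ⇒ 0.37
d₂ = d₁ − σ√T = 0.3733 − 0.1225 = 0.2508 ⇒ 0.25
exp(−rT) = exp(−0.042·0.6667) = 0.9724
N(d₁) = N(0.37) = 0.6443;  N(d₂) = N(0.25) = 0.5987
C = 295·0.6443 − 292·0.9724·0.5987 = 190.0685 − 169.9954 = 20.0731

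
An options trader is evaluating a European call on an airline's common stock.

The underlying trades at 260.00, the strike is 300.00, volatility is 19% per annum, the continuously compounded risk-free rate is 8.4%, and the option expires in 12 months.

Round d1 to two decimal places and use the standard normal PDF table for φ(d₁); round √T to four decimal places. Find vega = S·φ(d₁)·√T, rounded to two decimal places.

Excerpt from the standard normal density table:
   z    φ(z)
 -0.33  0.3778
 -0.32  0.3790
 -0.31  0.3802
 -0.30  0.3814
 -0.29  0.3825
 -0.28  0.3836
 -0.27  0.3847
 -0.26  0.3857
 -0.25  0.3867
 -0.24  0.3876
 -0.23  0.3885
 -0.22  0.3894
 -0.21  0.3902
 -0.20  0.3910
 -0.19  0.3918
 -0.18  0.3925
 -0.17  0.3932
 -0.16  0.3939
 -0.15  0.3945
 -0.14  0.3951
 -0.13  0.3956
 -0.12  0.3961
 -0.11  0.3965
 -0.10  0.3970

101.24

σ√T = 0.19 × 1.0000 = 0.1900
ln(S/K) + (r + σ²/2)T = ln(260/300) + (0.084 + 0.19²/2)·1 = -0.1431 + 0.1021 = -0.0411
d₁ = -0.0411 / 0.1900 = -0.2161 ≈ -0.22
√T = √1 = 1.0000
φ(d₁) = φ(-0.22) = 0.3894
vega = S·φ(d₁)·√T = 260·0.3894·1.0000 = 101.2440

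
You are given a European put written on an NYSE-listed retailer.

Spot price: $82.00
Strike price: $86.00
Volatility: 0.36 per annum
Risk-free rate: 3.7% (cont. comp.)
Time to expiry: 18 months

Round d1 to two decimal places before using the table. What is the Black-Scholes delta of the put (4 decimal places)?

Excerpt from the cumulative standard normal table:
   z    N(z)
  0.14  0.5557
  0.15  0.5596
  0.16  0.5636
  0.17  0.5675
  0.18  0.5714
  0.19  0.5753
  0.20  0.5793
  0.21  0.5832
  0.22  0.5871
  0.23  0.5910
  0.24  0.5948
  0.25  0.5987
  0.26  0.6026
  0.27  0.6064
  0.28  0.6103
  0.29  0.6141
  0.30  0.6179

-0.4052

σ√T = 0.36·√1.5 = 0.4409
d₁ = [ln(82/86) + (0.037 + ½·0.36²)·1.5] / (σ√T) = (-0.0476 + 0.1527) / 0.4409 = 0.2383 which rounds to 0.24
N(d₁) = N(0.24) = 0.5948
Δ_put = N(d₁) − 1 = 0.5948 − 1 = -0.4052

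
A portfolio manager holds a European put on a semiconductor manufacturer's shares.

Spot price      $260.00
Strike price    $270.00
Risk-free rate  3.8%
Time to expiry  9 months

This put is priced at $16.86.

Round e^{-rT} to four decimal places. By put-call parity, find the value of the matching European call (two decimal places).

exp(−rT) = exp(−0.038·0.75) = 0.9719
Put-call parity: C − P = S − K·e^(−rT) = 260 − 270·0.9719 = 260 − 262.4130 = -2.4130
C = P + (C − P) = 16.86 + (-2.4130) = 14.4470

$14.45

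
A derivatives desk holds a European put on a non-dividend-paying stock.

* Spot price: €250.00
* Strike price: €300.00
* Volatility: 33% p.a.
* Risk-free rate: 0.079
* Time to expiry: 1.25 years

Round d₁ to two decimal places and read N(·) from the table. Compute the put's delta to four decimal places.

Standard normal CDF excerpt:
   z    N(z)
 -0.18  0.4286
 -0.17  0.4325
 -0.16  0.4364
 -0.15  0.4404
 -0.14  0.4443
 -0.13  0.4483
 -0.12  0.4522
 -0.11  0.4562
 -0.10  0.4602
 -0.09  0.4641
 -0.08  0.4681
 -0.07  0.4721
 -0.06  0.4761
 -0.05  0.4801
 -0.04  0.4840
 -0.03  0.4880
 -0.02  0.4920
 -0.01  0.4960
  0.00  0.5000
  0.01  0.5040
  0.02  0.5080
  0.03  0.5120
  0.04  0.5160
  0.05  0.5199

-0.5160

σ√T = 0.33 × 1.1180 = 0.3690
ln(S/K) + (r + σ²/2)T = ln(250/300) + (0.079 + 0.33²/2)·1.25 = -0.1823 + 0.1668 = -0.0155
d₁ = -0.0155 / 0.3690 = -0.0420 → -0.04
N(d₁) = N(-0.04) = 0.4840
Δ_put = N(d₁) − 1 = 0.4840 − 1 = -0.5160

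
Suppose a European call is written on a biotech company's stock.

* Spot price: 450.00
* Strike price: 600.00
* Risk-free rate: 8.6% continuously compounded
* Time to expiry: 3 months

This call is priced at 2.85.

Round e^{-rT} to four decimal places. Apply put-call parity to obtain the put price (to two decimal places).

140.07

exp(−rT) = exp(−0.086·0.25) = 0.9787
Put-call parity: C − P = S − K·e^(−rT) = 450 − 600·0.9787 = 450 − 587.2200 = -137.2200
P = C − (C − P) = 2.85 − (-137.2200) = 140.0700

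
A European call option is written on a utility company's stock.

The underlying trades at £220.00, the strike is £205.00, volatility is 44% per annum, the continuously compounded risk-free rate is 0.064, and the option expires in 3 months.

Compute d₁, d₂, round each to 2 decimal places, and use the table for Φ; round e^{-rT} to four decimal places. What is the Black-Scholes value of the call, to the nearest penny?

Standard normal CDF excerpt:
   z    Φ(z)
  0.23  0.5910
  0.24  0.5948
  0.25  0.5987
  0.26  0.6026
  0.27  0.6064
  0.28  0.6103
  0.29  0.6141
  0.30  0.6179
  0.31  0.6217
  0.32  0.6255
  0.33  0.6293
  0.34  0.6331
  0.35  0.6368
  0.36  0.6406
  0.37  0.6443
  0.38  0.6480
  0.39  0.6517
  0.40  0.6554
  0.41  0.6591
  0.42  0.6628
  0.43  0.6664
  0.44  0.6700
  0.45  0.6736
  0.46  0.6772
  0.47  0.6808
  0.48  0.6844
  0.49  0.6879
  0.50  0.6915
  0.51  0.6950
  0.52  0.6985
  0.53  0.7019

£29.01

T = 0.25;  σ√T = 0.2200
d₁ = [ln(220/205) + (0.064 + 0.44²/2)·0.25] / 0.2200 = [0.0706 + 0.0402] / 0.2200 = 0.5037 which rounds to 0.50
d₂ = d₁ − σ√T = 0.5037 − 0.2200 = 0.2837 which rounds to 0.28
e^(−rT) = e^(−0.064·0.25) = 0.9841
N(d₁) = N(0.50) = 0.6915;  N(d₂) = N(0.28) = 0.6103
C = 220·0.6915 − 205·0.9841·0.6103 = 152.1300 − 123.1222 = 29.0078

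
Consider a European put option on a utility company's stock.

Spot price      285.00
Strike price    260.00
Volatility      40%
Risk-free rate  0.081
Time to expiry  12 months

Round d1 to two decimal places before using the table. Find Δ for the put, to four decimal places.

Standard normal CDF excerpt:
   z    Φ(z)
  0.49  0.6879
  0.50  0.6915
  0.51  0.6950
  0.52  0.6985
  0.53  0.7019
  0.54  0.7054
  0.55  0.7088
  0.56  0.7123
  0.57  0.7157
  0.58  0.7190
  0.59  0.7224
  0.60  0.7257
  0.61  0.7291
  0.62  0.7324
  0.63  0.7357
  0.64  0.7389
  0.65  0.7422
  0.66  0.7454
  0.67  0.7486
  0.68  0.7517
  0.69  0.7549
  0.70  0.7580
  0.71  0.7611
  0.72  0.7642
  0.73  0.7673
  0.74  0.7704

-0.2643

σ√T = 0.4·√1 = 0.4000
d₁ = [ln(285/260) + (0.081 + 0.4²/2)·1] / 0.4000 = [0.0918 + 0.1610] / 0.4000 = 0.6320 → 0.63
N(d₁) = N(0.63) = 0.7357
Δ_put = N(d₁) − 1 = 0.7357 − 1 = -0.2643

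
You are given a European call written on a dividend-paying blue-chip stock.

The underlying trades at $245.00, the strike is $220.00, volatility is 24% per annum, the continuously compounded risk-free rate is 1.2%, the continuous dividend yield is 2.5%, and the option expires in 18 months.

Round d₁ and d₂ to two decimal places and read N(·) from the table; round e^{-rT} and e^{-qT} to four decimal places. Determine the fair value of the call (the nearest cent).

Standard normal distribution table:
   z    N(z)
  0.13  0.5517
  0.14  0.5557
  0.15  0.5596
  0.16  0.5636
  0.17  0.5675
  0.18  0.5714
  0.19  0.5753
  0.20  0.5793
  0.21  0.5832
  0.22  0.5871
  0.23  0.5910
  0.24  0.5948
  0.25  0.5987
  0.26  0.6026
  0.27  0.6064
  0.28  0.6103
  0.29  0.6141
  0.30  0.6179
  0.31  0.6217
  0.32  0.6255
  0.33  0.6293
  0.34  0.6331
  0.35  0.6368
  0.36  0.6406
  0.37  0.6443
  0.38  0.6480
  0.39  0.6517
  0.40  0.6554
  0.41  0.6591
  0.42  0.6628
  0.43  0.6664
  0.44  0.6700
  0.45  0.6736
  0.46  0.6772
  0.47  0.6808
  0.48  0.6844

$38.04

σ√T = 0.24·√1.5 = 0.2939
d₁ = [ln(245/220) + (0.012 − 0.025 + 0.24²/2)·1.5] / 0.2939 = [0.1076 + 0.0237] / 0.2939 = 0.4468 → 0.45
d₂ = d₁ − σ√T = 0.4468 − 0.2939 = 0.1529 → 0.15
exp(−qT) = exp(−0.025·1.5) = 0.9632;  exp(−rT) = exp(−0.012·1.5) = 0.9822
N(d₁) = N(0.45) = 0.6736;  N(d₂) = N(0.15) = 0.5596
C = 245·0.9632·0.6736 − 220·0.9822·0.5596 = 158.9588 − 120.9206 = 38.0382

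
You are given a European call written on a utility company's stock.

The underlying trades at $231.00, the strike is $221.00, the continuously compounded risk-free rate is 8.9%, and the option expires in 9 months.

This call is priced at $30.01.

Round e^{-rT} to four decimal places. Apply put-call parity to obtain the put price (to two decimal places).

$5.73

exp(−rT) = exp(−0.089·0.75) = 0.9354
Put-call parity: C − P = S − K·e^(−rT) = 231 − 221·0.9354 = 231 − 206.7234 = 24.2766
P = C − (C − P) = 30.01 − (24.2766) = 5.7334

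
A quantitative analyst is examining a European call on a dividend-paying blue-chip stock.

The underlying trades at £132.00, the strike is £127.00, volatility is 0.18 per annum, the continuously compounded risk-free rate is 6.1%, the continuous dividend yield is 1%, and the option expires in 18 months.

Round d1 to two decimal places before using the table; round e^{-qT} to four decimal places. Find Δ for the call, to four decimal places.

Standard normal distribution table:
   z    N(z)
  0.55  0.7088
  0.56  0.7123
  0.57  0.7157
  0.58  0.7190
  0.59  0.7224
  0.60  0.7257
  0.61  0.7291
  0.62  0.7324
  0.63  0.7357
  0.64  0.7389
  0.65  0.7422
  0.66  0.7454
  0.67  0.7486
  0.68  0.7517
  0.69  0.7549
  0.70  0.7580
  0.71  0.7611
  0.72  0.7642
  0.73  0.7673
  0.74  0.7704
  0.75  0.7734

σ√T = 0.18·√1.5 = 0.2205
d₁ = [ln(132/127) + (0.061 − 0.01 + ½·0.18²)·1.5] / (σ√T) = (0.0386 + 0.1008) / 0.2205 = 0.6324 → 0.63
N(d₁) = N(0.63) = 0.7357
Δ_call = e^(−qT)·N(d₁) = 0.9851·0.7357 = 0.7247

0.7247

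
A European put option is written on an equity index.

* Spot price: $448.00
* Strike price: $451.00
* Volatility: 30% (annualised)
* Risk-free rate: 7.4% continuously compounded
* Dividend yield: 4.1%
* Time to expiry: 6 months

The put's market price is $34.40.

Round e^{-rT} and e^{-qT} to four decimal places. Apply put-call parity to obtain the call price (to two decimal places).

$38.68

exp(−qT) = exp(−0.041·0.5) = 0.9797;  exp(−rT) = exp(−0.074·0.5) = 0.9637
Put-call parity: C − P = S·e^(−qT) − K·e^(−rT) = 448·0.9797 − 451·0.9637 = 438.9056 − 434.6287 = 4.2769
C = P + (C − P) = 34.40 + (4.2769) = 38.6769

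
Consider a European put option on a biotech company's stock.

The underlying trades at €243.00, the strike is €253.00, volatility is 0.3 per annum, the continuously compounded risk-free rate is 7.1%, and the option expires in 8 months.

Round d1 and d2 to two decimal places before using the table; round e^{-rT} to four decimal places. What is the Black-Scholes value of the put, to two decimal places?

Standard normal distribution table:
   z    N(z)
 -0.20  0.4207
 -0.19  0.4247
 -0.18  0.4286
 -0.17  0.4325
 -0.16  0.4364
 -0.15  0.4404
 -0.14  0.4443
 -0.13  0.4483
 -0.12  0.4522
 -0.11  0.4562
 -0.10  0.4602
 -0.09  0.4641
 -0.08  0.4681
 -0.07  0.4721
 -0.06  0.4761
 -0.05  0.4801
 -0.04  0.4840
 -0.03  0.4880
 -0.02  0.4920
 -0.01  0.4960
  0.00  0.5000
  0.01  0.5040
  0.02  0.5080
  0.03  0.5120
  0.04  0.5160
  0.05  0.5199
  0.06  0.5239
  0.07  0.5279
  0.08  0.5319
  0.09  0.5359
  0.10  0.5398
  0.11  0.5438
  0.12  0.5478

€22.30

T = 0.6667;  σ√T = 0.2449
ln(S/K) + (r + σ²/2)T = ln(243/253) + (0.071 + 0.3²/2)·0.6667 = -0.0403 + 0.0773 = 0.0370
d₁ = 0.0370 / 0.2449 = 0.1511 which rounds to 0.15
d₂ = d₁ − σ√T = 0.1511 − 0.2449 = -0.0939 which rounds to -0.09
e^(−rT) = e^(−0.071·0.6667) = 0.9538
P = 253·0.9538·N(0.09) − 243·N(-0.15) = 253·0.9538·0.5359 − 243·0.4404 = 129.3188 − 107.0172 = 22.3016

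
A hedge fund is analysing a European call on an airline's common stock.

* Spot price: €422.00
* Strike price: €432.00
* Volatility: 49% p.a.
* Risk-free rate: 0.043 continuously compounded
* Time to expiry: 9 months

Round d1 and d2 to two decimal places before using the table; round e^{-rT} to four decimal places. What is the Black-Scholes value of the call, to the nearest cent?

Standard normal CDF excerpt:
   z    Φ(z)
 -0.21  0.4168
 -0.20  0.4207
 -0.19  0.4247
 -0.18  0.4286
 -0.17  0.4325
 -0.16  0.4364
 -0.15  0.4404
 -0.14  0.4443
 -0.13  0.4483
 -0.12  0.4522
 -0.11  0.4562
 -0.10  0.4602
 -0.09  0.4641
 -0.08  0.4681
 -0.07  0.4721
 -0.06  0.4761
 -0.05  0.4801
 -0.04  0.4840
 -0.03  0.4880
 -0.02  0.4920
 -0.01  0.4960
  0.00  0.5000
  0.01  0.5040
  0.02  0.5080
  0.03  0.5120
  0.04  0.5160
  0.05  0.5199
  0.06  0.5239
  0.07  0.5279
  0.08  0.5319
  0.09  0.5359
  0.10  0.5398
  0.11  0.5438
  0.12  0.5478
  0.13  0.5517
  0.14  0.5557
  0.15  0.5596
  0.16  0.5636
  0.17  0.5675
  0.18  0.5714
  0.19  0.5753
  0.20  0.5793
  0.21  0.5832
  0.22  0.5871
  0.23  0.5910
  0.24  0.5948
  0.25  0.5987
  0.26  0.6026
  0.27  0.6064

€71.75

σ√T = 0.49·√0.75 = 0.4244
d₁ = [ln(422/432) + (0.043 + ½·0.49²)·0.75] / (σ√T) = (-0.0234 + 0.1223) / 0.4244 = 0.2330 → 0.23
d₂ = 0.2330 − 0.4244 = -0.1914 → -0.19
e^(−rT) = e^(−0.043·0.75) = 0.9683
C = 422·N(0.23) − 432·0.9683·N(-0.19) = 422·0.5910 − 432·0.9683·0.4247 = 249.4020 − 177.6544 = 71.7476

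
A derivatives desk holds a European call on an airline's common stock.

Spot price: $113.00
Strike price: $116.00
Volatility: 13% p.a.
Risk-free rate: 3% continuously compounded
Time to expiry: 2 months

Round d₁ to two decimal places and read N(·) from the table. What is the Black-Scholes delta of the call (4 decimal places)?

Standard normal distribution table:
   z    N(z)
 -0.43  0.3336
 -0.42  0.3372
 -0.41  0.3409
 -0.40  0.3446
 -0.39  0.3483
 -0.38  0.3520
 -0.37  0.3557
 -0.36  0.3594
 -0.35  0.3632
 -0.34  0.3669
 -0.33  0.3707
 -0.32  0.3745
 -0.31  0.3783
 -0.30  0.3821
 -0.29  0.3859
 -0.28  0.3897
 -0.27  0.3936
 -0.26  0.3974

σ√T = 0.13·√0.1667 = 0.0531
d₁ = [ln(113/116) + (0.03 + ½·0.13²)·0.1667] / (σ√T) = (-0.0262 + 0.0064) / 0.0531 = -0.3730 which rounds to -0.37
N(d₁) = N(-0.37) = 0.3557
Δ_call = N(d₁) = 0.3557

0.3557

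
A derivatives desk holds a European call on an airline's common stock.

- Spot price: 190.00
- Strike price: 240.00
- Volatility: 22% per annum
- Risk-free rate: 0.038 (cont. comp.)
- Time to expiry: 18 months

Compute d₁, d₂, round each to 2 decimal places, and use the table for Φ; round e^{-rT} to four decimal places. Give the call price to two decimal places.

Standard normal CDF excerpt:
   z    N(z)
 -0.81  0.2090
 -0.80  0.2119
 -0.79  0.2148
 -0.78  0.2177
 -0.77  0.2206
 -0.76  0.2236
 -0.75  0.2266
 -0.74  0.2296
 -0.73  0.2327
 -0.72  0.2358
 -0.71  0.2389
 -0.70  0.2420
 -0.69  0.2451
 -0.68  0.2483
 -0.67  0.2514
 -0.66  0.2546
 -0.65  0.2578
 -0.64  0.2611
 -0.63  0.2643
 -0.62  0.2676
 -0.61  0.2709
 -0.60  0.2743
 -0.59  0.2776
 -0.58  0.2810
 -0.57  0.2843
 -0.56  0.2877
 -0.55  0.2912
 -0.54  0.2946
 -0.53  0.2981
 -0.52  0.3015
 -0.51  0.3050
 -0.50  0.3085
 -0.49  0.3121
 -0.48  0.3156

σ√T = 0.22·√1.5 = 0.2694
d₁ = [ln(190/240) + (0.038 + 0.22²/2)·1.5] / 0.2694 = [-0.2336 + 0.0933] / 0.2694 = -0.5208 ≈ -0.52
d₂ = d₁ − σ√T = -0.5208 − 0.2694 = -0.7902 ≈ -0.79
e^(−rT) = e^(−0.038·1.5) = 0.9446
N(d₁) = N(-0.52) = 0.3015;  N(d₂) = N(-0.79) = 0.2148
C = 190·0.3015 − 240·0.9446·0.2148 = 57.2850 − 48.6960 = 8.5890

8.59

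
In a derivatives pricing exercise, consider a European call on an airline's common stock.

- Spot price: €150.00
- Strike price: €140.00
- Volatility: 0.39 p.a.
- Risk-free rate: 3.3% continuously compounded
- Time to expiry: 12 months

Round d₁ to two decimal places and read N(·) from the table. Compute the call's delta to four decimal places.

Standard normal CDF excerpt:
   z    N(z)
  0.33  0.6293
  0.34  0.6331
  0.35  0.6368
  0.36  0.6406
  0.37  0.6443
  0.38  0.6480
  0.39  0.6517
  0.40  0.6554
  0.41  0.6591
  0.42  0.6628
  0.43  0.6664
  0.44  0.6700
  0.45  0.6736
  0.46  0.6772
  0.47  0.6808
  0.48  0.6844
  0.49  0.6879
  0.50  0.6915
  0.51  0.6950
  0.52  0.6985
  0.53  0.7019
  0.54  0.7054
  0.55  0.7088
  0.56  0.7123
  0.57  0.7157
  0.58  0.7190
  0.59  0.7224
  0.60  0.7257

T = 1;  σ√T = 0.3900
d₁ = [ln(150/140) + (0.033 + ½·0.39²)·1] / (σ√T) = (0.0690 + 0.1091) / 0.3900 = 0.4565 ⇒ 0.46
N(d₁) = N(0.46) = 0.6772
Δ_call = N(d₁) = 0.6772

0.6772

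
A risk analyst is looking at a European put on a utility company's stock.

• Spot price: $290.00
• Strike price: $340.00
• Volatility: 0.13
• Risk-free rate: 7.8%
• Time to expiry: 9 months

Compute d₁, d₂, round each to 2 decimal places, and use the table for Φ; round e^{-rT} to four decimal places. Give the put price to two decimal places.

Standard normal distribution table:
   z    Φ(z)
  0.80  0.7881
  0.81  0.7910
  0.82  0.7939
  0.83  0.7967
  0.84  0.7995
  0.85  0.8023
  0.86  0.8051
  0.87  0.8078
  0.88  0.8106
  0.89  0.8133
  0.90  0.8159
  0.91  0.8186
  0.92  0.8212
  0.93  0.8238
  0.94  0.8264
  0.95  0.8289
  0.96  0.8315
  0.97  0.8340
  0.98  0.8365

$33.96

T = 0.75;  σ√T = 0.1126
d₁ = [ln(290/340) + (0.078 + 0.13²/2)·0.75] / 0.1126 = [-0.1591 + 0.0648] / 0.1126 = -0.8370 → -0.84
d₂ = d₁ − σ√T = -0.8370 − 0.1126 = -0.9495 → -0.95
exp(−rT) = exp(−0.078·0.75) = 0.9432
P = 340·0.9432·N(0.95) − 290·N(0.84) = 340·0.9432·0.8289 − 290·0.7995 = 265.8183 − 231.8550 = 33.9633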